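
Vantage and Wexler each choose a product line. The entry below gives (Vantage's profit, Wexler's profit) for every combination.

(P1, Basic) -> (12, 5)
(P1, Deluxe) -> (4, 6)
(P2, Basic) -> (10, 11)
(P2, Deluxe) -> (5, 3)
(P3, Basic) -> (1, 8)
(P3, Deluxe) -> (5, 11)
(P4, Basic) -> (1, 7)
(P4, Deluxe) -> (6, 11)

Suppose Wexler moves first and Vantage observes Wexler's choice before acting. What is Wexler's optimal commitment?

Deluxe

Work backward from Vantage's decision.
- Basic: BR = P1, leader payoff 5.
- Deluxe: BR = P4, leader payoff 11.
Maximizing over 5, 11, Wexler chooses Deluxe. Subgame-perfect outcome: (P4, Deluxe) with payoffs (6, 11).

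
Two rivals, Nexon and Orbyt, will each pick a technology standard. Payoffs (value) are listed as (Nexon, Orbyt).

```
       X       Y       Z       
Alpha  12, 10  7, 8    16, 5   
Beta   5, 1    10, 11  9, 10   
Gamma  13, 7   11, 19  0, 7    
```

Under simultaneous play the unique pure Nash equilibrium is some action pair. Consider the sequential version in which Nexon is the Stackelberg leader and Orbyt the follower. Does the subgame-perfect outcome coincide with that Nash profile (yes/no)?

Orbyt best-responds to each possible Nexon move:
- Alpha → Orbyt plays X (best of 10, 8, 5); Nexon gets 12.
- Beta → Orbyt plays Y (best of 1, 11, 10); Nexon gets 10.
- Gamma → Orbyt plays Y (best of 7, 19, 7); Nexon gets 11.
Nexon's induced payoffs are 12, 10, 11, so Nexon commits to Alpha. Subgame-perfect outcome: (Alpha, X) with payoffs (12, 10).
For the simultaneous game, intersect best replies.
Nexon's best replies: X→Gamma; Y→Gamma; Z→Alpha.
Orbyt's best replies: Alpha→X; Beta→Y; Gamma→Y.
Only (Gamma, Y) has each player best-responding; Nash payoffs (11, 19).
Sequential outcome (Alpha, X) differs from the Nash profile (Gamma, Y).

no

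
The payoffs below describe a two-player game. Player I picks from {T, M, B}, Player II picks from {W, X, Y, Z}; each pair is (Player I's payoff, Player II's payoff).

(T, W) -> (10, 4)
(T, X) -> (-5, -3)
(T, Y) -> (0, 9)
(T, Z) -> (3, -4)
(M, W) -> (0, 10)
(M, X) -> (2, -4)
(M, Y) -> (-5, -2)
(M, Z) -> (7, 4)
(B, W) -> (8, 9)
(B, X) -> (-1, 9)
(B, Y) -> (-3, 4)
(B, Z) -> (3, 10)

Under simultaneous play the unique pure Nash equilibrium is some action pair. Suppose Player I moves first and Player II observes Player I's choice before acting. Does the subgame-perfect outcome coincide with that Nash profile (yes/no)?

Work backward from Player II's decision.
- T → Player II plays Y (best of 4, -3, 9, -4); Player I gets 0.
- M → Player II plays W (best of 10, -4, -2, 4); Player I gets 0.
- B → Player II plays Z (best of 9, 9, 4, 10); Player I gets 3.
Among 0, 0, 3, the best is 3 at B. Subgame-perfect outcome: (B, Z) with payoffs (3, 10).
For the simultaneous game, intersect best replies.
Player I's best replies: W→T; X→M; Y→T; Z→M.
Player II's best replies: T→Y; M→W; B→Z.
The unique mutual best reply is (T, Y), giving (0, 9).
Sequential outcome (B, Z) differs from the Nash profile (T, Y).

no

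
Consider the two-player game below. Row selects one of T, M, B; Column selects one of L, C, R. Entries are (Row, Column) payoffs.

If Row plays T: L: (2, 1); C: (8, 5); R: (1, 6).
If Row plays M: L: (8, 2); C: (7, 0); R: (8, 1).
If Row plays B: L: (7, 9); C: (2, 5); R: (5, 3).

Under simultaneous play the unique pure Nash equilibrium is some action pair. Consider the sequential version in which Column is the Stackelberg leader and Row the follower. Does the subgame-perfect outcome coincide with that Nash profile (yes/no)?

Solve by backward induction (Column leads).
- L: Row compares 2, 8, 7 and picks M; Column would get 2.
- C: Row compares 8, 7, 2 and picks T; Column would get 5.
- R: Row compares 1, 8, 5 and picks M; Column would get 1.
Among 2, 5, 1, the best is 5 at C. Subgame-perfect outcome: (T, C) with payoffs (8, 5).
Now find the simultaneous Nash equilibrium.
Row's best replies: L→M; C→T; R→M.
Column's best replies: T→R; M→L; B→L.
The unique mutual best reply is (M, L), giving (8, 2).
Sequential outcome (T, C) differs from the Nash profile (M, L).

no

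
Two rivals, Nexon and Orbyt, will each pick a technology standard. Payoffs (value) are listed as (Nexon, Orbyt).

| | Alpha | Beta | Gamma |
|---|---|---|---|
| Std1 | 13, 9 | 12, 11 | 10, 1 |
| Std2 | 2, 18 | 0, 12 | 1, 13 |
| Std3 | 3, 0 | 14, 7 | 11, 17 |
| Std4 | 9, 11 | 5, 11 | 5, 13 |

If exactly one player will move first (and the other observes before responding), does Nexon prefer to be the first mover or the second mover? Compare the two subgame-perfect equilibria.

If Nexon leads: Orbyt's best replies are Std1→Beta, Std2→Alpha, Std3→Gamma, Std4→Gamma; Nexon's induced payoffs 12, 2, 11, 5; outcome (Std1, Beta), payoffs (12, 11).
If Orbyt leads: Nexon's best replies are Alpha→Std1, Beta→Std3, Gamma→Std3; Orbyt's induced payoffs 9, 7, 17; outcome (Std3, Gamma), payoffs (11, 17).
Nexon gets 12 moving first and 11 moving second, so Nexon prefers to move first.

first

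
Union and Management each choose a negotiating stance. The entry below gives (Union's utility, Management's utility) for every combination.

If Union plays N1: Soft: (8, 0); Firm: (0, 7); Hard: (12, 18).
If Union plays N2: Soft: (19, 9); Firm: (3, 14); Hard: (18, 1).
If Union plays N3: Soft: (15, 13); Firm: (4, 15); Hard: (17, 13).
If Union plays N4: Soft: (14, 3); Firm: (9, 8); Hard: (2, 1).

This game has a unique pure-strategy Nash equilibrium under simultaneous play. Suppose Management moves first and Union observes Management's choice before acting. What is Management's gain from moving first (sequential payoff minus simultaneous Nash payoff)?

1

Work backward from Union's decision.
- Soft → Union plays N2 (best of 8, 19, 15, 14); Management gets 9.
- Firm → Union plays N4 (best of 0, 3, 4, 9); Management gets 8.
- Hard → Union plays N2 (best of 12, 18, 17, 2); Management gets 1.
Management's induced payoffs are 9, 8, 1, so Management commits to Soft. Subgame-perfect outcome: (N2, Soft) with payoffs (19, 9).
For the simultaneous game, intersect best replies.
Union's best replies: Soft→N2; Firm→N4; Hard→N2.
Management's best replies: N1→Hard; N2→Firm; N3→Firm; N4→Firm.
The unique mutual best reply is (N4, Firm), giving (9, 8).
Management's commitment gain: 9 − 8 = 1.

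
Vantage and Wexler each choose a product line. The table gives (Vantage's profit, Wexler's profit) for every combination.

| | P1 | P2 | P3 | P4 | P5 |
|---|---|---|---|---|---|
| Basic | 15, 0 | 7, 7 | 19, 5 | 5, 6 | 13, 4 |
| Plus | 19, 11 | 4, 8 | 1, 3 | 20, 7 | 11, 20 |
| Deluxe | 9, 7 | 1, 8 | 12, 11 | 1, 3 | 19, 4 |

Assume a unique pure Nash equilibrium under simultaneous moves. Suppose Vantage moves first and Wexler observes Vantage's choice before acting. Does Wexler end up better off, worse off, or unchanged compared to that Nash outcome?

Backward induction with Vantage moving first.
- Basic: BR = P2, leader payoff 7.
- Plus: BR = P5, leader payoff 11.
- Deluxe: BR = P3, leader payoff 12.
Among 7, 11, 12, the best is 12 at Deluxe. Subgame-perfect outcome: (Deluxe, P3) with payoffs (12, 11).
For the simultaneous game, intersect best replies.
Vantage's best replies: P1→Plus; P2→Basic; P3→Basic; P4→Plus; P5→Deluxe.
Wexler's best replies: Basic→P2; Plus→P5; Deluxe→P3.
Only (Basic, P2) has each player best-responding; Nash payoffs (7, 7).
Wexler earns 11 sequentially versus 7 at the Nash outcome: better off.

better off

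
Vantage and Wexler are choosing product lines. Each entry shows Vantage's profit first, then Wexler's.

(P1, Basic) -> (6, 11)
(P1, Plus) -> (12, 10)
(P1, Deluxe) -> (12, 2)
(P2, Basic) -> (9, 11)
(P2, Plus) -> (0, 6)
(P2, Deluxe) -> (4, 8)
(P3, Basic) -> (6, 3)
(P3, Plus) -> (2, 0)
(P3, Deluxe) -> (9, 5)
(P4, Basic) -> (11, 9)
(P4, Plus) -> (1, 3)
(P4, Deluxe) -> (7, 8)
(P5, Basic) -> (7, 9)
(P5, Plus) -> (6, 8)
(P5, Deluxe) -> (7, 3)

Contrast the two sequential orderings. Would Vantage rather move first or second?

If Vantage leads: Wexler's best replies are P1→Basic, P2→Basic, P3→Deluxe, P4→Basic, P5→Basic; Vantage's induced payoffs 6, 9, 9, 11, 7; outcome (P4, Basic), payoffs (11, 9).
If Wexler leads: Vantage's best replies are Basic→P4, Plus→P1, Deluxe→P1; Wexler's induced payoffs 9, 10, 2; outcome (P1, Plus), payoffs (12, 10).
Vantage gets 11 moving first and 12 moving second, so Vantage prefers to move second.

second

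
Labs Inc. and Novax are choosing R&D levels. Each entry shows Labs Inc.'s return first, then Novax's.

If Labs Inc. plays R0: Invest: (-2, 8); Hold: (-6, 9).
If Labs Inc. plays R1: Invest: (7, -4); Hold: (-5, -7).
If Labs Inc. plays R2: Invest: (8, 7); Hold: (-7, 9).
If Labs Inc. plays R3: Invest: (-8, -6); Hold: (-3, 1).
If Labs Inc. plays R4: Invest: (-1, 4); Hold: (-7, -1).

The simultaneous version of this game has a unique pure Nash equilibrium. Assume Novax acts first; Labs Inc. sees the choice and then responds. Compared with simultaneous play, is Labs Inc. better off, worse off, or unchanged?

Backward induction with Novax moving first.
- Invest: BR = R2, leader payoff 7.
- Hold: BR = R3, leader payoff 1.
Among 7, 1, the best is 7 at Invest. Subgame-perfect outcome: (R2, Invest) with payoffs (8, 7).
For the simultaneous game, intersect best replies.
Labs Inc.'s best replies: Invest→R2; Hold→R3.
Novax's best replies: R0→Hold; R1→Invest; R2→Hold; R3→Hold; R4→Invest.
Only (R3, Hold) has each player best-responding; Nash payoffs (-3, 1).
Labs Inc. earns 8 sequentially versus -3 at the Nash outcome: better off.

better off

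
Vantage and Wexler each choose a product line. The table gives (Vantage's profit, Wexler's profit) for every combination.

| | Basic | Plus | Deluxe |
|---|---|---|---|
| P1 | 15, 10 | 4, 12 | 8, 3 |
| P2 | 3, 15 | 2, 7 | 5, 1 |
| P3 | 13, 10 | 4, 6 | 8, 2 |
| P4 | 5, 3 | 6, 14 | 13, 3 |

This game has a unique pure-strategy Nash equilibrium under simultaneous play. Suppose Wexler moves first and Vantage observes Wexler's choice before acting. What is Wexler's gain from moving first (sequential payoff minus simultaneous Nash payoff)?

Backward induction with Wexler moving first.
- Basic → Vantage plays P1 (best of 15, 3, 13, 5); Wexler gets 10.
- Plus → Vantage plays P4 (best of 4, 2, 4, 6); Wexler gets 14.
- Deluxe → Vantage plays P4 (best of 8, 5, 8, 13); Wexler gets 3.
Maximizing over 10, 14, 3, Wexler chooses Plus. Subgame-perfect outcome: (P4, Plus) with payoffs (6, 14).
Now find the simultaneous Nash equilibrium.
Vantage's best replies: Basic→P1; Plus→P4; Deluxe→P4.
Wexler's best replies: P1→Plus; P2→Basic; P3→Basic; P4→Plus.
The unique mutual best reply is (P4, Plus), giving (6, 14).
Wexler's commitment gain: 14 − 14 = 0.

0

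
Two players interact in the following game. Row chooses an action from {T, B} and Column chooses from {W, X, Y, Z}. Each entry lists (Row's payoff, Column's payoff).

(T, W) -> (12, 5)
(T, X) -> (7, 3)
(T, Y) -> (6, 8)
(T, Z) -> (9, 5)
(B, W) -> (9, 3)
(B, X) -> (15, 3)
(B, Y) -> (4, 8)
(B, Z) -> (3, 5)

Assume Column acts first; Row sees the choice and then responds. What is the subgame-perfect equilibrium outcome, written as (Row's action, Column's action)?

Row best-responds to each possible Column move:
- W: BR = T, leader payoff 5.
- X: BR = B, leader payoff 3.
- Y: BR = T, leader payoff 8.
- Z: BR = T, leader payoff 5.
Among 5, 3, 8, 5, the best is 8 at Y. Subgame-perfect outcome: (T, Y) with payoffs (6, 8).

(T, Y)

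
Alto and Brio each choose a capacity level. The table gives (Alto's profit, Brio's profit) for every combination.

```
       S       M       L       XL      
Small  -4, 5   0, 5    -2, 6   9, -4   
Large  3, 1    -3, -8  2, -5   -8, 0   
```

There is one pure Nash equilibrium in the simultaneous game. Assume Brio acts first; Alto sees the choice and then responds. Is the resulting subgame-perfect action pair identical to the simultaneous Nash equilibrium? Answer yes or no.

no

Work backward from Alto's decision.
- S → Alto plays Large (best of -4, 3); Brio gets 1.
- M → Alto plays Small (best of 0, -3); Brio gets 5.
- L → Alto plays Large (best of -2, 2); Brio gets -5.
- XL → Alto plays Small (best of 9, -8); Brio gets -4.
Maximizing over 1, 5, -5, -4, Brio chooses M. Subgame-perfect outcome: (Small, M) with payoffs (0, 5).
Now find the simultaneous Nash equilibrium.
Alto's best replies: S→Large; M→Small; L→Large; XL→Small.
Brio's best replies: Small→L; Large→S.
Only (Large, S) has each player best-responding; Nash payoffs (3, 1).
Sequential outcome (Small, M) differs from the Nash profile (Large, S).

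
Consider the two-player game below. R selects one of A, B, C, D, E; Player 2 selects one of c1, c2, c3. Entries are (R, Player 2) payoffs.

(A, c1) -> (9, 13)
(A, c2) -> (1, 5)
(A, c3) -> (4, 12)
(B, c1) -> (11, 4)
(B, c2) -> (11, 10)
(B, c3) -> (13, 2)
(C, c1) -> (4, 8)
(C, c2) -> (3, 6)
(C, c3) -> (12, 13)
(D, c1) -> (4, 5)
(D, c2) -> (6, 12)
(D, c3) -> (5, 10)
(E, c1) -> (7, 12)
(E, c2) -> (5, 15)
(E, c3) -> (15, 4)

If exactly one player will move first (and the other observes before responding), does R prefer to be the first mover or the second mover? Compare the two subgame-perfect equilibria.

first

If R leads: Player 2's best replies are A→c1, B→c2, C→c3, D→c2, E→c2; R's induced payoffs 9, 11, 12, 6, 5; outcome (C, c3), payoffs (12, 13).
If Player 2 leads: R's best replies are c1→B, c2→B, c3→E; Player 2's induced payoffs 4, 10, 4; outcome (B, c2), payoffs (11, 10).
R gets 12 moving first and 11 moving second, so R prefers to move first.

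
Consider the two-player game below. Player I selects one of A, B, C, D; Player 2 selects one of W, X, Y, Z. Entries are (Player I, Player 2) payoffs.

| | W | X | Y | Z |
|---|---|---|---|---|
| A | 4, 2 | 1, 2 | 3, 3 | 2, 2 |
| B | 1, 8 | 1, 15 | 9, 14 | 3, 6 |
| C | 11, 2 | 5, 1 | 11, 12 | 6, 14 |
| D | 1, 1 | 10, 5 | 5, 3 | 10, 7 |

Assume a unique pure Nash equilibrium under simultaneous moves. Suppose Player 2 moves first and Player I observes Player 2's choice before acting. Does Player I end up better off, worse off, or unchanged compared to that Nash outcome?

better off

Backward induction with Player 2 moving first.
- W: Player I compares 4, 1, 11, 1 and picks C; Player 2 would get 2.
- X: Player I compares 1, 1, 5, 10 and picks D; Player 2 would get 5.
- Y: Player I compares 3, 9, 11, 5 and picks C; Player 2 would get 12.
- Z: Player I compares 2, 3, 6, 10 and picks D; Player 2 would get 7.
Player 2's induced payoffs are 2, 5, 12, 7, so Player 2 commits to Y. Subgame-perfect outcome: (C, Y) with payoffs (11, 12).
Now find the simultaneous Nash equilibrium.
Player I's best replies: W→C; X→D; Y→C; Z→D.
Player 2's best replies: A→Y; B→X; C→Z; D→Z.
Only (D, Z) has each player best-responding; Nash payoffs (10, 7).
Player I earns 11 sequentially versus 10 at the Nash outcome: better off.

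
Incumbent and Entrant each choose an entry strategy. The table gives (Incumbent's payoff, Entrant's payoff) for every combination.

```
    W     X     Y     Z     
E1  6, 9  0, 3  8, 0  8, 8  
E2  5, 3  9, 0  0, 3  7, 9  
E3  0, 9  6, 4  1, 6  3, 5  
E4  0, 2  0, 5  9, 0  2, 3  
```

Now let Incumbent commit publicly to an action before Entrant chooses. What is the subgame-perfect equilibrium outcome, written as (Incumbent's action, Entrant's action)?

(E2, Z)

Work backward from Entrant's decision.
- E1: BR = W, leader payoff 6.
- E2: BR = Z, leader payoff 7.
- E3: BR = W, leader payoff 0.
- E4: BR = X, leader payoff 0.
Maximizing over 6, 7, 0, 0, Incumbent chooses E2. Subgame-perfect outcome: (E2, Z) with payoffs (7, 9).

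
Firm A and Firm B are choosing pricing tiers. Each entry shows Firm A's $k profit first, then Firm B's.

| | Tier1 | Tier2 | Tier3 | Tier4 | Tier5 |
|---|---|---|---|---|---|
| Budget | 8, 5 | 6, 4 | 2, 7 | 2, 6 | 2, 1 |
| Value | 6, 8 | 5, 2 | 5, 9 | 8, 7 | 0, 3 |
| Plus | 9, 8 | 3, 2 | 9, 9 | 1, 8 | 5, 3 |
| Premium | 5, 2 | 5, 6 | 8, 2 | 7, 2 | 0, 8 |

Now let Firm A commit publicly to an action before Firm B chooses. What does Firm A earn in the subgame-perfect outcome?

Backward induction with Firm A moving first.
- Budget: BR = Tier3, leader payoff 2.
- Value: BR = Tier3, leader payoff 5.
- Plus: BR = Tier3, leader payoff 9.
- Premium: BR = Tier5, leader payoff 0.
Among 2, 5, 9, 0, the best is 9 at Plus. Subgame-perfect outcome: (Plus, Tier3) with payoffs (9, 9).

9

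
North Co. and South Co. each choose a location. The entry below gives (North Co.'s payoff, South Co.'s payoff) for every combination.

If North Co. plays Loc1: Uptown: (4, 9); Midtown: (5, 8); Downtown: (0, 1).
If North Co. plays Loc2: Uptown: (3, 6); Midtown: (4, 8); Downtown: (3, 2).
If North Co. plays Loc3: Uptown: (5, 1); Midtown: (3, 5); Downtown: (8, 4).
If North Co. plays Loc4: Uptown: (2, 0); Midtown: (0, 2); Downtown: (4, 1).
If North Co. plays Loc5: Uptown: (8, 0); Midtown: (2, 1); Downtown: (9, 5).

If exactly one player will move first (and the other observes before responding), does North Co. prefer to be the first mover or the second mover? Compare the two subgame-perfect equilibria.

first

If North Co. leads: South Co.'s best replies are Loc1→Uptown, Loc2→Midtown, Loc3→Midtown, Loc4→Midtown, Loc5→Downtown; North Co.'s induced payoffs 4, 4, 3, 0, 9; outcome (Loc5, Downtown), payoffs (9, 5).
If South Co. leads: North Co.'s best replies are Uptown→Loc5, Midtown→Loc1, Downtown→Loc5; South Co.'s induced payoffs 0, 8, 5; outcome (Loc1, Midtown), payoffs (5, 8).
North Co. gets 9 moving first and 5 moving second, so North Co. prefers to move first.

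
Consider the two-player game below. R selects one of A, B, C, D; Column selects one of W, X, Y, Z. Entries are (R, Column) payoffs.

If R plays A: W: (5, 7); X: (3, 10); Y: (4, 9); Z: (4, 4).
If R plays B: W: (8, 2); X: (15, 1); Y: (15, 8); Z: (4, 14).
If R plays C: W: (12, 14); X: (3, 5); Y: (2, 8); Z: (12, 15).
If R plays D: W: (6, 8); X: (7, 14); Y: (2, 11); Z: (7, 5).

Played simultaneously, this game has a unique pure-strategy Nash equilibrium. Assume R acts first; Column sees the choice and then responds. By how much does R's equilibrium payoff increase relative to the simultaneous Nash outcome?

Solve by backward induction (R leads).
- A: BR = X, leader payoff 3.
- B: BR = Z, leader payoff 4.
- C: BR = Z, leader payoff 12.
- D: BR = X, leader payoff 7.
R's induced payoffs are 3, 4, 12, 7, so R commits to C. Subgame-perfect outcome: (C, Z) with payoffs (12, 15).
For the simultaneous game, intersect best replies.
R's best replies: W→C; X→B; Y→B; Z→C.
Column's best replies: A→X; B→Z; C→Z; D→X.
Only (C, Z) has each player best-responding; Nash payoffs (12, 15).
R's commitment gain: 12 − 12 = 0.

0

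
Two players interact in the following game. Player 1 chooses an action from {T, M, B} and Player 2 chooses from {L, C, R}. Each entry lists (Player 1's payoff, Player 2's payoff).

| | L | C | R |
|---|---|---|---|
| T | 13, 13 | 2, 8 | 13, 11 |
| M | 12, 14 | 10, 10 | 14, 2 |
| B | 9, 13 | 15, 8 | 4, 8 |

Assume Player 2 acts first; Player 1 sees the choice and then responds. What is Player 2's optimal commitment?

Solve by backward induction (Player 2 leads).
- L: Player 1 compares 13, 12, 9 and picks T; Player 2 would get 13.
- C: Player 1 compares 2, 10, 15 and picks B; Player 2 would get 8.
- R: Player 1 compares 13, 14, 4 and picks M; Player 2 would get 2.
Player 2's induced payoffs are 13, 8, 2, so Player 2 commits to L. Subgame-perfect outcome: (T, L) with payoffs (13, 13).

L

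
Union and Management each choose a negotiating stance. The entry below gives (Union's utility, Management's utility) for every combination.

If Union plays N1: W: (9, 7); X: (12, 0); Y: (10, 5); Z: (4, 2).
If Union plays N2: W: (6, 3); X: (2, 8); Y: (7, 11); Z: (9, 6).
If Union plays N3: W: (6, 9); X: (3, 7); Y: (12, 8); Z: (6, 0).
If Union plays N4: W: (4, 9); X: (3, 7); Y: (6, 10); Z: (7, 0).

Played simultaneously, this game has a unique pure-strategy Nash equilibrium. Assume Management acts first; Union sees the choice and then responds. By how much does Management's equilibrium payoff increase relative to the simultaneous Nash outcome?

Backward induction with Management moving first.
- W: BR = N1, leader payoff 7.
- X: BR = N1, leader payoff 0.
- Y: BR = N3, leader payoff 8.
- Z: BR = N2, leader payoff 6.
Maximizing over 7, 0, 8, 6, Management chooses Y. Subgame-perfect outcome: (N3, Y) with payoffs (12, 8).
Under simultaneous play:
Union's best replies: W→N1; X→N1; Y→N3; Z→N2.
Management's best replies: N1→W; N2→Y; N3→W; N4→Y.
Only (N1, W) has each player best-responding; Nash payoffs (9, 7).
Management's commitment gain: 8 − 7 = 1.

1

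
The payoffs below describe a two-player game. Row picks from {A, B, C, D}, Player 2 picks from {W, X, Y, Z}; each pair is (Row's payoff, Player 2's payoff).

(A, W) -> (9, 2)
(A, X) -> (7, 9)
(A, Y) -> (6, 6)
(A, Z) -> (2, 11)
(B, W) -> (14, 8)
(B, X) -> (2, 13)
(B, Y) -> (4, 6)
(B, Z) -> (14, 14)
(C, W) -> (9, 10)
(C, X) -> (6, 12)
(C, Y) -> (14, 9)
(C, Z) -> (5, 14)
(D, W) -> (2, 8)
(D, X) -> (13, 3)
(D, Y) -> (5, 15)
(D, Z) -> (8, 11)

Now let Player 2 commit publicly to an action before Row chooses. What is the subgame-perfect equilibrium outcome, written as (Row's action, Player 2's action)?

(B, Z)

Row best-responds to each possible Player 2 move:
- W: BR = B, leader payoff 8.
- X: BR = D, leader payoff 3.
- Y: BR = C, leader payoff 9.
- Z: BR = B, leader payoff 14.
Among 8, 3, 9, 14, the best is 14 at Z. Subgame-perfect outcome: (B, Z) with payoffs (14, 14).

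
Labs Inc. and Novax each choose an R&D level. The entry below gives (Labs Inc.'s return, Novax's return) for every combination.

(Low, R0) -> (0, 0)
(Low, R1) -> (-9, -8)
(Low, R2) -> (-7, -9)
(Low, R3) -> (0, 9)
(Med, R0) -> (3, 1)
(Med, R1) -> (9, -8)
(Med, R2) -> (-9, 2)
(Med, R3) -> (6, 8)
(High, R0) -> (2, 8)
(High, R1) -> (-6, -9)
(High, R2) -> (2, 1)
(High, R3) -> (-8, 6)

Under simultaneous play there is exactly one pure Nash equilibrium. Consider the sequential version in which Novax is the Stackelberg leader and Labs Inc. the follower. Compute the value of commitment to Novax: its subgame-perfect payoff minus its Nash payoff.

0

Labs Inc. best-responds to each possible Novax move:
- R0: BR = Med, leader payoff 1.
- R1: BR = Med, leader payoff -8.
- R2: BR = High, leader payoff 1.
- R3: BR = Med, leader payoff 8.
Maximizing over 1, -8, 1, 8, Novax chooses R3. Subgame-perfect outcome: (Med, R3) with payoffs (6, 8).
Under simultaneous play:
Labs Inc.'s best replies: R0→Med; R1→Med; R2→High; R3→Med.
Novax's best replies: Low→R3; Med→R3; High→R0.
The unique mutual best reply is (Med, R3), giving (6, 8).
Novax's commitment gain: 8 − 8 = 0.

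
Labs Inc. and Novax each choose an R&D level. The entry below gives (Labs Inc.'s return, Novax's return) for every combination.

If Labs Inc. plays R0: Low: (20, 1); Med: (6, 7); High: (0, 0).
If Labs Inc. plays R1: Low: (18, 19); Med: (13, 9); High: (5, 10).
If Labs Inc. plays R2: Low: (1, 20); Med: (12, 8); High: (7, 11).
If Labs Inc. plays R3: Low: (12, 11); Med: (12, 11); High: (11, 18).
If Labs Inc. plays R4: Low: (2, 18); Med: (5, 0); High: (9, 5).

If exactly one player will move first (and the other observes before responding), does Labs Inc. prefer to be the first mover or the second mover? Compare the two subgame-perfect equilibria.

first

If Labs Inc. leads: Novax's best replies are R0→Med, R1→Low, R2→Low, R3→High, R4→Low; Labs Inc.'s induced payoffs 6, 18, 1, 11, 2; outcome (R1, Low), payoffs (18, 19).
If Novax leads: Labs Inc.'s best replies are Low→R0, Med→R1, High→R3; Novax's induced payoffs 1, 9, 18; outcome (R3, High), payoffs (11, 18).
Labs Inc. gets 18 moving first and 11 moving second, so Labs Inc. prefers to move first.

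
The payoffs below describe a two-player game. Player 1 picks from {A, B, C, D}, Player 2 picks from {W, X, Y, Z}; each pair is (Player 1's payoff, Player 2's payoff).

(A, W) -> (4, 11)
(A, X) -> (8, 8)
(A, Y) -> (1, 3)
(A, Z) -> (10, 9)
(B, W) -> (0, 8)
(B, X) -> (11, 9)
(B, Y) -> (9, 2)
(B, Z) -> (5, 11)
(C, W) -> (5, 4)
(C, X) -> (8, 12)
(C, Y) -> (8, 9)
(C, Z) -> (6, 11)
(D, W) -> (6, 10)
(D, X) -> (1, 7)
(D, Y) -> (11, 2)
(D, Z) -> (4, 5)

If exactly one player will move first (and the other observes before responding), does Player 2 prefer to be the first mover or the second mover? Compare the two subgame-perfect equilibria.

If Player 1 leads: Player 2's best replies are A→W, B→Z, C→X, D→W; Player 1's induced payoffs 4, 5, 8, 6; outcome (C, X), payoffs (8, 12).
If Player 2 leads: Player 1's best replies are W→D, X→B, Y→D, Z→A; Player 2's induced payoffs 10, 9, 2, 9; outcome (D, W), payoffs (6, 10).
Player 2 gets 10 moving first and 12 moving second, so Player 2 prefers to move second.

second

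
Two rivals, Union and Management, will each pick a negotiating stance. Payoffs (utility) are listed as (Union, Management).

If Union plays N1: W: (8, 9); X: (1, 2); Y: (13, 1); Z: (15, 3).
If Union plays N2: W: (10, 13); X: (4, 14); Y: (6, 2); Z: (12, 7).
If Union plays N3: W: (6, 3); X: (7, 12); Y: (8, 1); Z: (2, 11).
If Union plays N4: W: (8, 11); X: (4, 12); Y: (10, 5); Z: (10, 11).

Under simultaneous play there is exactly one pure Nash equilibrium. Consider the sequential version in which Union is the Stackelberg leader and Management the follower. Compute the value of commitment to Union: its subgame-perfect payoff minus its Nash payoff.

1

Management best-responds to each possible Union move:
- N1: BR = W, leader payoff 8.
- N2: BR = X, leader payoff 4.
- N3: BR = X, leader payoff 7.
- N4: BR = X, leader payoff 4.
Union's induced payoffs are 8, 4, 7, 4, so Union commits to N1. Subgame-perfect outcome: (N1, W) with payoffs (8, 9).
Under simultaneous play:
Union's best replies: W→N2; X→N3; Y→N1; Z→N1.
Management's best replies: N1→W; N2→X; N3→X; N4→X.
Only (N3, X) has each player best-responding; Nash payoffs (7, 12).
Union's commitment gain: 8 − 7 = 1.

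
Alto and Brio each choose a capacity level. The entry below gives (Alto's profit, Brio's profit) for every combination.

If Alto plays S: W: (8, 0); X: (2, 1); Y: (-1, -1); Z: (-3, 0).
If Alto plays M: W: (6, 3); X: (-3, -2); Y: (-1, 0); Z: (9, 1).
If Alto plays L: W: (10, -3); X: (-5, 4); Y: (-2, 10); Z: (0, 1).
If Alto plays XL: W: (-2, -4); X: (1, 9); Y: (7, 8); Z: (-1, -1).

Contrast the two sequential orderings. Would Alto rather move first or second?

If Alto leads: Brio's best replies are S→X, M→W, L→Y, XL→X; Alto's induced payoffs 2, 6, -2, 1; outcome (M, W), payoffs (6, 3).
If Brio leads: Alto's best replies are W→L, X→S, Y→XL, Z→M; Brio's induced payoffs -3, 1, 8, 1; outcome (XL, Y), payoffs (7, 8).
Alto gets 6 moving first and 7 moving second, so Alto prefers to move second.

second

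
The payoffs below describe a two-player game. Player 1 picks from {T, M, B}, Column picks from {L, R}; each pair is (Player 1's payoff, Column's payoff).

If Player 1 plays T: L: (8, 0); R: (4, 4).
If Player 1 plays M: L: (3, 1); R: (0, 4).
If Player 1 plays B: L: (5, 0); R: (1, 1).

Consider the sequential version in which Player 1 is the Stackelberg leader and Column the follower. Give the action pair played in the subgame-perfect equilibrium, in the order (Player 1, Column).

(T, R)

Solve by backward induction (Player 1 leads).
- T: BR = R, leader payoff 4.
- M: BR = R, leader payoff 0.
- B: BR = R, leader payoff 1.
Player 1's induced payoffs are 4, 0, 1, so Player 1 commits to T. Subgame-perfect outcome: (T, R) with payoffs (4, 4).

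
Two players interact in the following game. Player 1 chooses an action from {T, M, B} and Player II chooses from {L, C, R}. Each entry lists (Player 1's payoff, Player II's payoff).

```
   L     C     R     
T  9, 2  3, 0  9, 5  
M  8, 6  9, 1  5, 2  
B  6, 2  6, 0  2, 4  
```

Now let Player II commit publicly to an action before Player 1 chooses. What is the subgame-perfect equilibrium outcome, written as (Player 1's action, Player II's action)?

(T, R)

Solve by backward induction (Player II leads).
- L → Player 1 plays T (best of 9, 8, 6); Player II gets 2.
- C → Player 1 plays M (best of 3, 9, 6); Player II gets 1.
- R → Player 1 plays T (best of 9, 5, 2); Player II gets 5.
Among 2, 1, 5, the best is 5 at R. Subgame-perfect outcome: (T, R) with payoffs (9, 5).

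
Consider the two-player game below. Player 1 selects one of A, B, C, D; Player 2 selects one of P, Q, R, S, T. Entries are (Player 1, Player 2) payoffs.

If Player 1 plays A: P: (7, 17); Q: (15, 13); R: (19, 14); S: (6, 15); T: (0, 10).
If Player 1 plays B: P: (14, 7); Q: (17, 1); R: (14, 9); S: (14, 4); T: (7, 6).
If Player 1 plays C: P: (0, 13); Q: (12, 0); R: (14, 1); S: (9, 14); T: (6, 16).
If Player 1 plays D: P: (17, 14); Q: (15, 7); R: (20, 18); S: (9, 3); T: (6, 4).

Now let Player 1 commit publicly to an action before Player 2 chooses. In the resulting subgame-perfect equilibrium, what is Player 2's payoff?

18

Work backward from Player 2's decision.
- A: Player 2 compares 17, 13, 14, 15, 10 and picks P; Player 1 would get 7.
- B: Player 2 compares 7, 1, 9, 4, 6 and picks R; Player 1 would get 14.
- C: Player 2 compares 13, 0, 1, 14, 16 and picks T; Player 1 would get 6.
- D: Player 2 compares 14, 7, 18, 3, 4 and picks R; Player 1 would get 20.
Among 7, 14, 6, 20, the best is 20 at D. Subgame-perfect outcome: (D, R) with payoffs (20, 18).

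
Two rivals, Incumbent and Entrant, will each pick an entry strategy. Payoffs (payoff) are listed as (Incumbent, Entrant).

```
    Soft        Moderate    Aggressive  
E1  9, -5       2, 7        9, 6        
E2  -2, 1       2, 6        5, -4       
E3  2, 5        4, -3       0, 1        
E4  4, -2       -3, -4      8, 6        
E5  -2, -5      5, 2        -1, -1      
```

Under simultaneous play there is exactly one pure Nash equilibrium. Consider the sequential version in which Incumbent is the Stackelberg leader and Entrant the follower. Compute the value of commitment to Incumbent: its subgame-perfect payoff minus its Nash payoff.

3

Solve by backward induction (Incumbent leads).
- E1 → Entrant plays Moderate (best of -5, 7, 6); Incumbent gets 2.
- E2 → Entrant plays Moderate (best of 1, 6, -4); Incumbent gets 2.
- E3 → Entrant plays Soft (best of 5, -3, 1); Incumbent gets 2.
- E4 → Entrant plays Aggressive (best of -2, -4, 6); Incumbent gets 8.
- E5 → Entrant plays Moderate (best of -5, 2, -1); Incumbent gets 5.
Among 2, 2, 2, 8, 5, the best is 8 at E4. Subgame-perfect outcome: (E4, Aggressive) with payoffs (8, 6).
For the simultaneous game, intersect best replies.
Incumbent's best replies: Soft→E1; Moderate→E5; Aggressive→E1.
Entrant's best replies: E1→Moderate; E2→Moderate; E3→Soft; E4→Aggressive; E5→Moderate.
Only (E5, Moderate) has each player best-responding; Nash payoffs (5, 2).
Incumbent's commitment gain: 8 − 5 = 3.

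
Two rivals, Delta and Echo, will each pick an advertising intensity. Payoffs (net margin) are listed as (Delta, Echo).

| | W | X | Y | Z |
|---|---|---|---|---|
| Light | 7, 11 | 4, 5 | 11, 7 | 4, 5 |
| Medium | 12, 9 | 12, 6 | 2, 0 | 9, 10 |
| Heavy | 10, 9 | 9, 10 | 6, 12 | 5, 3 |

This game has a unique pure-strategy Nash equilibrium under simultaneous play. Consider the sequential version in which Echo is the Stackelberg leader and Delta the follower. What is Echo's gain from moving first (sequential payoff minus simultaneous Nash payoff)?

Work backward from Delta's decision.
- W → Delta plays Medium (best of 7, 12, 10); Echo gets 9.
- X → Delta plays Medium (best of 4, 12, 9); Echo gets 6.
- Y → Delta plays Light (best of 11, 2, 6); Echo gets 7.
- Z → Delta plays Medium (best of 4, 9, 5); Echo gets 10.
Maximizing over 9, 6, 7, 10, Echo chooses Z. Subgame-perfect outcome: (Medium, Z) with payoffs (9, 10).
Under simultaneous play:
Delta's best replies: W→Medium; X→Medium; Y→Light; Z→Medium.
Echo's best replies: Light→W; Medium→Z; Heavy→Y.
The unique mutual best reply is (Medium, Z), giving (9, 10).
Echo's commitment gain: 10 − 10 = 0.

0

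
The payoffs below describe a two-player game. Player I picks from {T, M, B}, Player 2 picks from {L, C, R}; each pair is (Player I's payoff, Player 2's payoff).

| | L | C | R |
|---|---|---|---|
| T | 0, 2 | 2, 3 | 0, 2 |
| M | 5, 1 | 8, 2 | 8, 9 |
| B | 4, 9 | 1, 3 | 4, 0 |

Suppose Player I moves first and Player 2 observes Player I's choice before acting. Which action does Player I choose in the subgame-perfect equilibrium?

Backward induction with Player I moving first.
- T: BR = C, leader payoff 2.
- M: BR = R, leader payoff 8.
- B: BR = L, leader payoff 4.
Among 2, 8, 4, the best is 8 at M. Subgame-perfect outcome: (M, R) with payoffs (8, 9).

M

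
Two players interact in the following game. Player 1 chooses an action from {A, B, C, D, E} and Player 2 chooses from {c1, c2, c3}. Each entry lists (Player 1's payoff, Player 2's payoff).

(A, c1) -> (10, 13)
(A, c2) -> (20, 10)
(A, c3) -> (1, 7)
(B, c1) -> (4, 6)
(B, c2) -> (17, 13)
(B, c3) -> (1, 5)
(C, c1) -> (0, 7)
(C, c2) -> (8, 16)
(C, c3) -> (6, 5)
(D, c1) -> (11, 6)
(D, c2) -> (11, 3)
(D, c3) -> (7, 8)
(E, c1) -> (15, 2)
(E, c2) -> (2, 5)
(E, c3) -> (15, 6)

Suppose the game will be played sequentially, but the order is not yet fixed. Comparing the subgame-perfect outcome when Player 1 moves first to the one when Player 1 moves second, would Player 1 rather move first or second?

If Player 1 leads: Player 2's best replies are A→c1, B→c2, C→c2, D→c3, E→c3; Player 1's induced payoffs 10, 17, 8, 7, 15; outcome (B, c2), payoffs (17, 13).
If Player 2 leads: Player 1's best replies are c1→E, c2→A, c3→E; Player 2's induced payoffs 2, 10, 6; outcome (A, c2), payoffs (20, 10).
Player 1 gets 17 moving first and 20 moving second, so Player 1 prefers to move second.

second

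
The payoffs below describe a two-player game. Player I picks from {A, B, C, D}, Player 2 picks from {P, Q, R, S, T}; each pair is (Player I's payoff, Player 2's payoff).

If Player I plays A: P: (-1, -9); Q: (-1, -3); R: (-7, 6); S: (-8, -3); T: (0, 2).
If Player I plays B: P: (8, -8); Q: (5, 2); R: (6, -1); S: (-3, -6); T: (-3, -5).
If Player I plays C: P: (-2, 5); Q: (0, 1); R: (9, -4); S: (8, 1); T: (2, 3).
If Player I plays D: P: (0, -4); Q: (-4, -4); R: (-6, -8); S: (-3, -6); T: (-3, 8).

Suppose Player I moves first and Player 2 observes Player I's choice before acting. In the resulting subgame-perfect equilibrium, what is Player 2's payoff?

2

Solve by backward induction (Player I leads).
- A: BR = R, leader payoff -7.
- B: BR = Q, leader payoff 5.
- C: BR = P, leader payoff -2.
- D: BR = T, leader payoff -3.
Maximizing over -7, 5, -2, -3, Player I chooses B. Subgame-perfect outcome: (B, Q) with payoffs (5, 2).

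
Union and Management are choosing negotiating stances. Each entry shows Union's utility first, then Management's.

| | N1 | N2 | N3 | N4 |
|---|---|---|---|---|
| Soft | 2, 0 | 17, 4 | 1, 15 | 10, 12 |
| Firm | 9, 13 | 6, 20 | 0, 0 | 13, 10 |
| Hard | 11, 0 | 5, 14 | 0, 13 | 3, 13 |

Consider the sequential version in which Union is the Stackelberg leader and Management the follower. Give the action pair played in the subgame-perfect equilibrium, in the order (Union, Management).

(Firm, N2)

Work backward from Management's decision.
- Soft: BR = N3, leader payoff 1.
- Firm: BR = N2, leader payoff 6.
- Hard: BR = N2, leader payoff 5.
Maximizing over 1, 6, 5, Union chooses Firm. Subgame-perfect outcome: (Firm, N2) with payoffs (6, 20).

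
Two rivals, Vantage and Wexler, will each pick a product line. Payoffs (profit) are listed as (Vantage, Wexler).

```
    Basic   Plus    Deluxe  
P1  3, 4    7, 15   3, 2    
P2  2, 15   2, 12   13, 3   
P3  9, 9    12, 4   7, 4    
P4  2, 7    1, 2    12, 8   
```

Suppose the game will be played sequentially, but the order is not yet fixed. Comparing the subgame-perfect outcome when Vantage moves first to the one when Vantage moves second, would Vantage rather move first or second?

If Vantage leads: Wexler's best replies are P1→Plus, P2→Basic, P3→Basic, P4→Deluxe; Vantage's induced payoffs 7, 2, 9, 12; outcome (P4, Deluxe), payoffs (12, 8).
If Wexler leads: Vantage's best replies are Basic→P3, Plus→P3, Deluxe→P2; Wexler's induced payoffs 9, 4, 3; outcome (P3, Basic), payoffs (9, 9).
Vantage gets 12 moving first and 9 moving second, so Vantage prefers to move first.

first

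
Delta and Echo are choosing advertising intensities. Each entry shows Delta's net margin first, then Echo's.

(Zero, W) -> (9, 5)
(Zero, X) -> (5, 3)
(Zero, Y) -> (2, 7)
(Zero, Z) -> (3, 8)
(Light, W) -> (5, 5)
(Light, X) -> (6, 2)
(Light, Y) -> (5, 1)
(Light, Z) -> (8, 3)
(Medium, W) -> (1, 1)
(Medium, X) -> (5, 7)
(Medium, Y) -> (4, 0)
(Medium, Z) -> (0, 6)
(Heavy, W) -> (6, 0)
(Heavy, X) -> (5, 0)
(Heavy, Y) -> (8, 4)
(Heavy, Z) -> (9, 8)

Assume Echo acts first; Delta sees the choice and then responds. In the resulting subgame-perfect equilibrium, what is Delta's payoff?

9

Backward induction with Echo moving first.
- W: BR = Zero, leader payoff 5.
- X: BR = Light, leader payoff 2.
- Y: BR = Heavy, leader payoff 4.
- Z: BR = Heavy, leader payoff 8.
Among 5, 2, 4, 8, the best is 8 at Z. Subgame-perfect outcome: (Heavy, Z) with payoffs (9, 8).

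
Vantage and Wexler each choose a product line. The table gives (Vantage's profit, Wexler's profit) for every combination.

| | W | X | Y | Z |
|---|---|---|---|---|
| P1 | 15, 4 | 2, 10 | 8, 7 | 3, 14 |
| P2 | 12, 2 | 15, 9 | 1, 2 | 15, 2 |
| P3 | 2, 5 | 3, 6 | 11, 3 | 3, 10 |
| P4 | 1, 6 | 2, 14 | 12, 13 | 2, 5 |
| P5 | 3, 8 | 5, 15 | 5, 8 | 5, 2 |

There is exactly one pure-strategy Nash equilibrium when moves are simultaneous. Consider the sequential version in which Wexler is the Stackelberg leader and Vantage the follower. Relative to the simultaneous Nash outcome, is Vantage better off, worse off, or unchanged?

worse off

Work backward from Vantage's decision.
- W: Vantage compares 15, 12, 2, 1, 3 and picks P1; Wexler would get 4.
- X: Vantage compares 2, 15, 3, 2, 5 and picks P2; Wexler would get 9.
- Y: Vantage compares 8, 1, 11, 12, 5 and picks P4; Wexler would get 13.
- Z: Vantage compares 3, 15, 3, 2, 5 and picks P2; Wexler would get 2.
Among 4, 9, 13, 2, the best is 13 at Y. Subgame-perfect outcome: (P4, Y) with payoffs (12, 13).
Under simultaneous play:
Vantage's best replies: W→P1; X→P2; Y→P4; Z→P2.
Wexler's best replies: P1→Z; P2→X; P3→Z; P4→X; P5→X.
The unique mutual best reply is (P2, X), giving (15, 9).
Vantage earns 12 sequentially versus 15 at the Nash outcome: worse off.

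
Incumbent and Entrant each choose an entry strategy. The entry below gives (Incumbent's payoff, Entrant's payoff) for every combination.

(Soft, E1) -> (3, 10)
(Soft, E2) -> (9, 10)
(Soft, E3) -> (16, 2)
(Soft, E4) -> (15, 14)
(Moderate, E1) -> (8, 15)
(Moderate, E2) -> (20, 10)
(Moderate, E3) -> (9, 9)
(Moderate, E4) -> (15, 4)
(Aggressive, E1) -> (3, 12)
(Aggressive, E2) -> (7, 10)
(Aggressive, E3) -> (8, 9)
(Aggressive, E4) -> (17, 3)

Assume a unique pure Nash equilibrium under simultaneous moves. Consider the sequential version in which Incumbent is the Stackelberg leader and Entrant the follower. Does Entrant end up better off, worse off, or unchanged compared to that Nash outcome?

worse off

Entrant best-responds to each possible Incumbent move:
- Soft: BR = E4, leader payoff 15.
- Moderate: BR = E1, leader payoff 8.
- Aggressive: BR = E1, leader payoff 3.
Among 15, 8, 3, the best is 15 at Soft. Subgame-perfect outcome: (Soft, E4) with payoffs (15, 14).
Now find the simultaneous Nash equilibrium.
Incumbent's best replies: E1→Moderate; E2→Moderate; E3→Soft; E4→Aggressive.
Entrant's best replies: Soft→E4; Moderate→E1; Aggressive→E1.
Only (Moderate, E1) has each player best-responding; Nash payoffs (8, 15).
Entrant earns 14 sequentially versus 15 at the Nash outcome: worse off.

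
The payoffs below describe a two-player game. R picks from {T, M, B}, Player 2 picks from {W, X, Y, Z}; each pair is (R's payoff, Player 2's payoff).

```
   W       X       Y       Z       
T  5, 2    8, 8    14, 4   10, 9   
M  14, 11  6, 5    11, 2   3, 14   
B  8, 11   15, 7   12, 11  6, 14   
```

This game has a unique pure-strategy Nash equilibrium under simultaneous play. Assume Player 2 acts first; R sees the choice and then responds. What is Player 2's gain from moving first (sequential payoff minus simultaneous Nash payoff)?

Solve by backward induction (Player 2 leads).
- W → R plays M (best of 5, 14, 8); Player 2 gets 11.
- X → R plays B (best of 8, 6, 15); Player 2 gets 7.
- Y → R plays T (best of 14, 11, 12); Player 2 gets 4.
- Z → R plays T (best of 10, 3, 6); Player 2 gets 9.
Player 2's induced payoffs are 11, 7, 4, 9, so Player 2 commits to W. Subgame-perfect outcome: (M, W) with payoffs (14, 11).
For the simultaneous game, intersect best replies.
R's best replies: W→M; X→B; Y→T; Z→T.
Player 2's best replies: T→Z; M→Z; B→Z.
The unique mutual best reply is (T, Z), giving (10, 9).
Player 2's commitment gain: 11 − 9 = 2.

2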